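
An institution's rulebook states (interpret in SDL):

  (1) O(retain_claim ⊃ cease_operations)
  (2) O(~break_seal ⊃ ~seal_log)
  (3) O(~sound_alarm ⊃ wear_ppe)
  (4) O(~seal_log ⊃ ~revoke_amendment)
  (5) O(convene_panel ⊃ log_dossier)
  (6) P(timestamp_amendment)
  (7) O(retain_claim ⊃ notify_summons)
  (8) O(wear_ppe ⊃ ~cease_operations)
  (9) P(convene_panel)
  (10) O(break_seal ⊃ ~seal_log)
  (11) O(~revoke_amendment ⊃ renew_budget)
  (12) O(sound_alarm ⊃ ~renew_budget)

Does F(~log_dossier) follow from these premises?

No

Premise 5 is O(convene_panel ⊃ log_dossier), but O(convene_panel) is not derivable from the premises (the permission P(convene_panel) asserts only ~O(~convene_panel), not O(convene_panel)), so it does not yield O(log_dossier).
No other premise forces O(log_dossier). An ideal world satisfying every premise can still have ~log_dossier true, so F(~log_dossier) is not derivable.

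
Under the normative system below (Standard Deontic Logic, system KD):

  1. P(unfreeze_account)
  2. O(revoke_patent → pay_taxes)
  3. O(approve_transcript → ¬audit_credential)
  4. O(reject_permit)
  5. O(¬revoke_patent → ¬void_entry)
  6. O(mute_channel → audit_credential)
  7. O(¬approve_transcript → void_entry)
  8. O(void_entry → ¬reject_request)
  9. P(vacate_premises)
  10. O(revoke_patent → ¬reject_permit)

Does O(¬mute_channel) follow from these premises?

Yes

From premise 4 we have O(reject_permit).
Premise 10 is O(revoke_patent → ¬reject_permit); contrapositively O(reject_permit → ¬revoke_patent). Since O(reject_permit) holds, K gives O(¬revoke_patent).
With premise 5, O(¬revoke_patent → ¬void_entry), the K-axiom yields O(¬void_entry).
The contrapositive of premise 7 (O(¬approve_transcript → void_entry)) is O(¬void_entry → approve_transcript), and O(¬void_entry) is already established, so O(approve_transcript).
Applying K to premise 3 (O(approve_transcript → ¬audit_credential)) and O(approve_transcript) yields O(¬audit_credential).
Premise 6, O(mute_channel → audit_credential), contraposes to O(¬audit_credential → ¬mute_channel); with O(¬audit_credential) we get O(¬mute_channel).
Premises 1, 2, 8, 9 do not contribute to this derivation.
So O(¬mute_channel) follows.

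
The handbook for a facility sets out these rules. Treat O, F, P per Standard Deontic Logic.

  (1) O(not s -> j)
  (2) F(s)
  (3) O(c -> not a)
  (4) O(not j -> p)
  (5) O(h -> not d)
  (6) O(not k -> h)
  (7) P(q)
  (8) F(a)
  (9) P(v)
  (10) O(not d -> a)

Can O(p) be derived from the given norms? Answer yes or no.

No

Premise 4 is O(not j -> p), but O(not j) is not derivable from the premises, so it does not yield O(p).
No other premise forces O(p). An ideal world satisfying every premise can still have p false, so O(p) is not derivable.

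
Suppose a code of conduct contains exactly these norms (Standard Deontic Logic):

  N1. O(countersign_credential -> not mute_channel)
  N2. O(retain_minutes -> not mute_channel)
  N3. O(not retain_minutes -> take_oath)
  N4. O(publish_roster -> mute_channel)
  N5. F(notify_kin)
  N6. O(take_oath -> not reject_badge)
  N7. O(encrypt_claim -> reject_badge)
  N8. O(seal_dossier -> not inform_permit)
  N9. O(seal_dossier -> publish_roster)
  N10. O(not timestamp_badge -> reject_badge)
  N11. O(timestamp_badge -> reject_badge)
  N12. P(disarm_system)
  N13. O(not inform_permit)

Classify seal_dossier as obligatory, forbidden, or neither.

Premises 10 and 11 cover both cases: O(not timestamp_badge -> reject_badge) and O(timestamp_badge -> reject_badge). Since not timestamp_badge ∨ timestamp_badge is a tautology, O(reject_badge) follows.
The contrapositive of premise 6 (O(take_oath -> not reject_badge)) is O(reject_badge -> not take_oath), and O(reject_badge) is already established, so O(not take_oath).
Premise 3 is O(not retain_minutes -> take_oath); contrapositively O(not take_oath -> retain_minutes). Since O(not take_oath) holds, K gives O(retain_minutes).
With premise 2, O(retain_minutes -> not mute_channel), the K-axiom yields O(not mute_channel).
The contrapositive of premise 4 (O(publish_roster -> mute_channel)) is O(not mute_channel -> not publish_roster), and O(not mute_channel) is already established, so O(not publish_roster).
Premise 9 is O(seal_dossier -> publish_roster); contrapositively O(not publish_roster -> not seal_dossier). Since O(not publish_roster) holds, K gives O(not seal_dossier).
Premises 1, 5, 7, 8, 12, 13 do not contribute to this derivation.
Thus O(not seal_dossier), which is F(seal_dossier): seal_dossier is forbidden.

Forbidden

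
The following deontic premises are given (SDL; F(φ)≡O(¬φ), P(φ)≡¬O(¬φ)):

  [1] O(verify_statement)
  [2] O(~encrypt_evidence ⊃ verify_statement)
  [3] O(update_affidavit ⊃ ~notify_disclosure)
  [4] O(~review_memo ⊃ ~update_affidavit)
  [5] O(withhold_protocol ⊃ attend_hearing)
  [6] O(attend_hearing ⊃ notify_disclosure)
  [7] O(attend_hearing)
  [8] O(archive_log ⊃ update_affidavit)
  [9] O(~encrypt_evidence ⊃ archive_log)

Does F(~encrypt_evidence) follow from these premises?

Yes

Premise 7 states O(attend_hearing) outright.
From O(attend_hearing) and premise 6, O(attend_hearing ⊃ notify_disclosure), we obtain O(notify_disclosure).
Premise 3 is O(update_affidavit ⊃ ~notify_disclosure); contrapositively O(notify_disclosure ⊃ ~update_affidavit). Since O(notify_disclosure) holds, K gives O(~update_affidavit).
The contrapositive of premise 8 (O(archive_log ⊃ update_affidavit)) is O(~update_affidavit ⊃ ~archive_log), and O(~update_affidavit) is already established, so O(~archive_log).
The contrapositive of premise 9 (O(~encrypt_evidence ⊃ archive_log)) is O(~archive_log ⊃ encrypt_evidence), and O(~archive_log) is already established, so O(encrypt_evidence).
Premises 1, 2, 4, 5 do not contribute to this derivation.
So O(encrypt_evidence) holds, i.e. F(~encrypt_evidence). The claim follows.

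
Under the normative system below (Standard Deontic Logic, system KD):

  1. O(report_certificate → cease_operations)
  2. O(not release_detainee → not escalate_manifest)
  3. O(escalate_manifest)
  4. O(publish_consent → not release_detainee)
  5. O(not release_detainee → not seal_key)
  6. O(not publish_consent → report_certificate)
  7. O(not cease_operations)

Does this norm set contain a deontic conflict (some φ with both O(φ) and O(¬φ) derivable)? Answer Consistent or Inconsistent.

Inconsistent

Premise 3 states O(escalate_manifest) outright.
The contrapositive of premise 2 (O(not release_detainee → not escalate_manifest)) is O(escalate_manifest → release_detainee), and O(escalate_manifest) is already established, so O(release_detainee).
Premise 4, O(publish_consent → not release_detainee), contraposes to O(release_detainee → not publish_consent); with O(release_detainee) we get O(not publish_consent).
Premise 6 is O(not publish_consent → report_certificate); since O(not publish_consent), deontic closure gives O(report_certificate).
From O(report_certificate) and premise 1, O(report_certificate → cease_operations), we obtain O(cease_operations).
Yet premise 7 states O(not cease_operations).
We now have both O(cease_operations) and O(not cease_operations) — cease_operations is simultaneously obligatory and forbidden, violating the D-axiom.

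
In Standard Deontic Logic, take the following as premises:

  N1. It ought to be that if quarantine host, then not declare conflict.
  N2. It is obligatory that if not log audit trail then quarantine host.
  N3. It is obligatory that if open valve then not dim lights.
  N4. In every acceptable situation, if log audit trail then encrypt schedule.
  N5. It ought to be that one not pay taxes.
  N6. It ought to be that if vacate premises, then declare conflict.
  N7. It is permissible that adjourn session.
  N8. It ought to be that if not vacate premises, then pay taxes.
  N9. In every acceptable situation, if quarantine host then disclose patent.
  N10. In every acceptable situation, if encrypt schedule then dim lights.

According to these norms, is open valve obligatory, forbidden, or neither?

Forbidden

Premise 5 states O(¬pay_taxes) outright.
Premise 8, O(¬vacate_premises → pay_taxes), contraposes to O(¬pay_taxes → vacate_premises); with O(¬pay_taxes) we get O(vacate_premises).
With premise 6, O(vacate_premises → declare_conflict), the K-axiom yields O(declare_conflict).
Premise 1, O(quarantine_host → ¬declare_conflict), contraposes to O(declare_conflict → ¬quarantine_host); with O(declare_conflict) we get O(¬quarantine_host).
The contrapositive of premise 2 (O(¬log_audit_trail → quarantine_host)) is O(¬quarantine_host → log_audit_trail), and O(¬quarantine_host) is already established, so O(log_audit_trail).
From O(log_audit_trail) and premise 4, O(log_audit_trail → encrypt_schedule), we obtain O(encrypt_schedule).
With premise 10, O(encrypt_schedule → dim_lights), the K-axiom yields O(dim_lights).
Premise 3, O(open_valve → ¬dim_lights), contraposes to O(dim_lights → ¬open_valve); with O(dim_lights) we get O(¬open_valve).
Premises 7, 9 do not contribute to this derivation.
Thus O(¬open_valve), which is F(open_valve): open_valve is forbidden.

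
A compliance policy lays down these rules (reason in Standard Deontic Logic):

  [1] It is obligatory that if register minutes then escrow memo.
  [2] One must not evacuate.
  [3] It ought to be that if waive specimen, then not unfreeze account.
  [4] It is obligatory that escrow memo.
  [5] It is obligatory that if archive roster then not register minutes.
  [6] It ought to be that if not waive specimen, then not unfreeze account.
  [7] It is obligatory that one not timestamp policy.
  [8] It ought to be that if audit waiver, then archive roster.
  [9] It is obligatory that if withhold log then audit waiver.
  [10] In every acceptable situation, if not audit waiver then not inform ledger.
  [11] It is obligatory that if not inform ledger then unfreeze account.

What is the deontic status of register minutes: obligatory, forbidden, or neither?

Forbidden

Premises 3 and 6 are O(waive_specimen → ¬unfreeze_account) and O(¬waive_specimen → ¬unfreeze_account); every ideal world satisfies waive_specimen or ¬waive_specimen, so in either case ¬unfreeze_account holds — hence O(¬unfreeze_account).
Premise 11, O(¬inform_ledger → unfreeze_account), contraposes to O(¬unfreeze_account → inform_ledger); with O(¬unfreeze_account) we get O(inform_ledger).
Premise 10 is O(¬audit_waiver → ¬inform_ledger); contrapositively O(inform_ledger → audit_waiver). Since O(inform_ledger) holds, K gives O(audit_waiver).
With premise 8, O(audit_waiver → archive_roster), the K-axiom yields O(archive_roster).
From O(archive_roster) and premise 5, O(archive_roster → ¬register_minutes), we obtain O(¬register_minutes).
Premises 1, 2, 4, 7, 9 do not contribute to this derivation.
Thus O(¬register_minutes), which is F(register_minutes): register_minutes is forbidden.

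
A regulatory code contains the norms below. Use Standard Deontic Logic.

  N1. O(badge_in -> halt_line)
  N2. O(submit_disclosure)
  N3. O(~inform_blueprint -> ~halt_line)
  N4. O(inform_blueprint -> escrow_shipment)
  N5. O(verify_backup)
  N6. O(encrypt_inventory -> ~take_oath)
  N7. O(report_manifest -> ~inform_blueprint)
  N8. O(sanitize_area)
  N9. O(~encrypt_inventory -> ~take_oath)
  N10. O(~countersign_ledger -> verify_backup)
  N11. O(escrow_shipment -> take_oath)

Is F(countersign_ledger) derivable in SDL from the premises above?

Premise 10 is O(~countersign_ledger -> verify_backup); even if O(verify_backup) held, inferring O(~countersign_ledger) would be affirming the consequent — invalid.
No other premise forces O(~countersign_ledger). An ideal world satisfying every premise can still have countersign_ledger true, so F(countersign_ledger) is not derivable.

No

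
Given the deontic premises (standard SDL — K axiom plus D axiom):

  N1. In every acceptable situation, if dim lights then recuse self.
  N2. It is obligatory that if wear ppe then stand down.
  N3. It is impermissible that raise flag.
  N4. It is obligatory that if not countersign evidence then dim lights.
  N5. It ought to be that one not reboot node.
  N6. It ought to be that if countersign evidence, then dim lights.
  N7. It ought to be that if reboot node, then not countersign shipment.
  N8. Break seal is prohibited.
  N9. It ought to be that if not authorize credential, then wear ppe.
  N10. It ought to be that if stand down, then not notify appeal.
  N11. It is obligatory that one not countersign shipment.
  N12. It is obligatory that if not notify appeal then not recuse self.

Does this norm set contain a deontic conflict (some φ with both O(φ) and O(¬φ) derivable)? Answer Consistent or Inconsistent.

Consistent

Premise 7 is O(reboot_node → ¬countersign_shipment); even if O(¬countersign_shipment) held, inferring O(reboot_node) would be affirming the consequent — invalid.
So O(reboot_node) is not derivable, and the apparent clash with O(¬reboot_node) does not arise.
A world satisfying every obligation exists (e.g. authorize_credential=true, break_seal=false, countersign_evidence=false, countersign_shipment=false, dim_lights=true, notify_appeal=true, raise_flag=false, reboot_node=false, recuse_self=true, stand_down=false, wear_ppe=false); no atom is both obligatory and forbidden, so the set is consistent.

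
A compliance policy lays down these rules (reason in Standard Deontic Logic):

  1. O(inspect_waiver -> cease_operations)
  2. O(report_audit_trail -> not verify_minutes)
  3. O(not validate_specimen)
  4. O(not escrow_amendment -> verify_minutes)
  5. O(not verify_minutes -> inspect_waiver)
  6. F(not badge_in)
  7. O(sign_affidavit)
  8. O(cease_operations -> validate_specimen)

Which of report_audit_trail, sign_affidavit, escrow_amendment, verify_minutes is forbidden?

Premise 3 states O(not validate_specimen) outright.
Premise 8 is O(cease_operations -> validate_specimen); contrapositively O(not validate_specimen -> not cease_operations). Since O(not validate_specimen) holds, K gives O(not cease_operations).
The contrapositive of premise 1 (O(inspect_waiver -> cease_operations)) is O(not cease_operations -> not inspect_waiver), and O(not cease_operations) is already established, so O(not inspect_waiver).
Premise 5, O(not verify_minutes -> inspect_waiver), contraposes to O(not inspect_waiver -> verify_minutes); with O(not inspect_waiver) we get O(verify_minutes).
The contrapositive of premise 2 (O(report_audit_trail -> not verify_minutes)) is O(verify_minutes -> not report_audit_trail), and O(verify_minutes) is already established, so O(not report_audit_trail).
So O(not report_audit_trail) holds, i.e. report_audit_trail is forbidden. None of the other listed options is forbidden under the premises.

report_audit_trail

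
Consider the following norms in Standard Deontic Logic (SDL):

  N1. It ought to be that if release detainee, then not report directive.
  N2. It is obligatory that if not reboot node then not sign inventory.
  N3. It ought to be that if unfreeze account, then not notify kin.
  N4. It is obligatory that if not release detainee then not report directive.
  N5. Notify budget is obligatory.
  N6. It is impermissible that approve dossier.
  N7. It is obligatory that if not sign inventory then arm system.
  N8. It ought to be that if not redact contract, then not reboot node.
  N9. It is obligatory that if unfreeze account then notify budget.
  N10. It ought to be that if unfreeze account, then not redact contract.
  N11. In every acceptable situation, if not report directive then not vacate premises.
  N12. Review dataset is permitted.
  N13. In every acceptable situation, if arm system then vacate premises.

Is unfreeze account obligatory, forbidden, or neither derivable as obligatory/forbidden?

Premises 4 and 1 are O(¬release_detainee → ¬report_directive) and O(release_detainee → ¬report_directive); every ideal world satisfies ¬release_detainee or release_detainee, so in either case ¬report_directive holds — hence O(¬report_directive).
From O(¬report_directive) and premise 11, O(¬report_directive → ¬vacate_premises), we obtain O(¬vacate_premises).
Premise 13 is O(arm_system → vacate_premises); contrapositively O(¬vacate_premises → ¬arm_system). Since O(¬vacate_premises) holds, K gives O(¬arm_system).
The contrapositive of premise 7 (O(¬sign_inventory → arm_system)) is O(¬arm_system → sign_inventory), and O(¬arm_system) is already established, so O(sign_inventory).
Premise 2, O(¬reboot_node → ¬sign_inventory), contraposes to O(sign_inventory → reboot_node); with O(sign_inventory) we get O(reboot_node).
Premise 8 is O(¬redact_contract → ¬reboot_node); contrapositively O(reboot_node → redact_contract). Since O(reboot_node) holds, K gives O(redact_contract).
The contrapositive of premise 10 (O(unfreeze_account → ¬redact_contract)) is O(redact_contract → ¬unfreeze_account), and O(redact_contract) is already established, so O(¬unfreeze_account).
Premises 3, 5, 6, 9, 12 do not contribute to this derivation.
Thus O(¬unfreeze_account), which is F(unfreeze_account): unfreeze_account is forbidden.

Forbidden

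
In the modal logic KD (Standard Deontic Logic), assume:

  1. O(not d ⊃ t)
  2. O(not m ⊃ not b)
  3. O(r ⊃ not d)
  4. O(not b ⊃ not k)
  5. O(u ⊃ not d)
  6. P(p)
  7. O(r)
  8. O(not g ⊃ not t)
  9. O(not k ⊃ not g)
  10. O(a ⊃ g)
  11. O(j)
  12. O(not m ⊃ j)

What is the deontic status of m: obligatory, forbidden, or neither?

From premise 7 we have O(r).
Applying K to premise 3 (O(r ⊃ not d)) and O(r) yields O(not d).
From O(not d) and premise 1, O(not d ⊃ t), we obtain O(t).
Premise 8 is O(not g ⊃ not t); contrapositively O(t ⊃ g). Since O(t) holds, K gives O(g).
Premise 9, O(not k ⊃ not g), contraposes to O(g ⊃ k); with O(g) we get O(k).
Premise 4, O(not b ⊃ not k), contraposes to O(k ⊃ b); with O(k) we get O(b).
Premise 2, O(not m ⊃ not b), contraposes to O(b ⊃ m); with O(b) we get O(m).
Premises 5, 6, 10, 11, 12 do not contribute to this derivation.
Hence m is obligatory.

Obligatory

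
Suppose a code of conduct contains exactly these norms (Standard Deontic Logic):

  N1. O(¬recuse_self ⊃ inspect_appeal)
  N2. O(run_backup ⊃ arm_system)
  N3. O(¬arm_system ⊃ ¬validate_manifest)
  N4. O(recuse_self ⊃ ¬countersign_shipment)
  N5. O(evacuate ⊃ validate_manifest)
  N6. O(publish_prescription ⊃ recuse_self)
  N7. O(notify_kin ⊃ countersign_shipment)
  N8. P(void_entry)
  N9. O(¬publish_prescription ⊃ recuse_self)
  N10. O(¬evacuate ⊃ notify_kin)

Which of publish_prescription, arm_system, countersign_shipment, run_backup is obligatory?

arm_system

Premises 6 and 9 cover both cases: O(publish_prescription ⊃ recuse_self) and O(¬publish_prescription ⊃ recuse_self). Since publish_prescription ∨ ¬publish_prescription is a tautology, O(recuse_self) follows.
Premise 4 is O(recuse_self ⊃ ¬countersign_shipment); since O(recuse_self), deontic closure gives O(¬countersign_shipment).
The contrapositive of premise 7 (O(notify_kin ⊃ countersign_shipment)) is O(¬countersign_shipment ⊃ ¬notify_kin), and O(¬countersign_shipment) is already established, so O(¬notify_kin).
Premise 10 is O(¬evacuate ⊃ notify_kin); contrapositively O(¬notify_kin ⊃ evacuate). Since O(¬notify_kin) holds, K gives O(evacuate).
From O(evacuate) and premise 5, O(evacuate ⊃ validate_manifest), we obtain O(validate_manifest).
Premise 3 is O(¬arm_system ⊃ ¬validate_manifest); contrapositively O(validate_manifest ⊃ arm_system). Since O(validate_manifest) holds, K gives O(arm_system).
So O(arm_system) holds — arm_system is obligatory. None of the other listed options is made obligatory by any chain of premises.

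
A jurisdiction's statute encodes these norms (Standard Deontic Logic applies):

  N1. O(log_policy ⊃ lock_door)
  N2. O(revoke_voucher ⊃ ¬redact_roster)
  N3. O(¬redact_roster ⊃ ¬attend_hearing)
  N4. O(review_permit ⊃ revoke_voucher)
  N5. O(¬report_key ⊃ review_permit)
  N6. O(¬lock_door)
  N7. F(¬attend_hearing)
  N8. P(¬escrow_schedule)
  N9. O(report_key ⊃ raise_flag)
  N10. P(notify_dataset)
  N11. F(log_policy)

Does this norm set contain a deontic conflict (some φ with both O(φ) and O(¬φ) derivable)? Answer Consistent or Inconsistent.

Consistent

Premise 1 is O(log_policy ⊃ lock_door), but O(log_policy) is not derivable from the premises, so it does not yield O(lock_door).
So O(lock_door) is not derivable, and the apparent clash with O(¬lock_door) does not arise.
A world satisfying every obligation exists (e.g. attend_hearing=true, escrow_schedule=false, lock_door=false, log_policy=false, notify_dataset=false, raise_flag=true, redact_roster=true, report_key=true, review_permit=false, revoke_voucher=false); no atom is both obligatory and forbidden, so the set is consistent.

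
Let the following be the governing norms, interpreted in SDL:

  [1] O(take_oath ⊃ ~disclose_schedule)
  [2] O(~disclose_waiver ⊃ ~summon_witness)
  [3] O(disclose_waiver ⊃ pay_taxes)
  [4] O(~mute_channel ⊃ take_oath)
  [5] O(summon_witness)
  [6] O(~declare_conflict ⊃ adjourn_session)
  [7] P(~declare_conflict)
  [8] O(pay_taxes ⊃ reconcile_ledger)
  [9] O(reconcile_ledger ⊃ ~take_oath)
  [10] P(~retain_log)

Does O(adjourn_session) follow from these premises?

Premise 6 is O(~declare_conflict ⊃ adjourn_session), but O(~declare_conflict) is not derivable from the premises (the permission P(~declare_conflict) asserts only ~O(declare_conflict), not O(~declare_conflict)), so it does not yield O(adjourn_session).
No other premise forces O(adjourn_session). An ideal world satisfying every premise can still have adjourn_session false, so O(adjourn_session) is not derivable.

No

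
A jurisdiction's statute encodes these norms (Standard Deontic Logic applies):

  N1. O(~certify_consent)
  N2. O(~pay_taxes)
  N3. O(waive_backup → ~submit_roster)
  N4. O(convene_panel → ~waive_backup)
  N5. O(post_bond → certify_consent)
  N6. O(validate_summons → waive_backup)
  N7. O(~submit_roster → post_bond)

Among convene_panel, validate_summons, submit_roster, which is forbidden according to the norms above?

validate_summons

Premise 1 gives O(~certify_consent).
Premise 5 is O(post_bond → certify_consent); contrapositively O(~certify_consent → ~post_bond). Since O(~certify_consent) holds, K gives O(~post_bond).
The contrapositive of premise 7 (O(~submit_roster → post_bond)) is O(~post_bond → submit_roster), and O(~post_bond) is already established, so O(submit_roster).
Premise 3 is O(waive_backup → ~submit_roster); contrapositively O(submit_roster → ~waive_backup). Since O(submit_roster) holds, K gives O(~waive_backup).
The contrapositive of premise 6 (O(validate_summons → waive_backup)) is O(~waive_backup → ~validate_summons), and O(~waive_backup) is already established, so O(~validate_summons).
So O(~validate_summons) holds, i.e. validate_summons is forbidden. None of the other listed options is forbidden under the premises.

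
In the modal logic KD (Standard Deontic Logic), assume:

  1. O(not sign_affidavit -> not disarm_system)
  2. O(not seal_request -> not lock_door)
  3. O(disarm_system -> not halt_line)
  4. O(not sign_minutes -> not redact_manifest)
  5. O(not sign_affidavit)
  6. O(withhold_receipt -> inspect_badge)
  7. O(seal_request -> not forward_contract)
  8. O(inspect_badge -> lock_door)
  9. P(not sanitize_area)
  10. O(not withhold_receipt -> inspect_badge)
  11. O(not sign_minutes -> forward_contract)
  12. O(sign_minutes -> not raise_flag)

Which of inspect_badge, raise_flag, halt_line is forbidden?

raise_flag

Premises 10 and 6 are O(not withhold_receipt -> inspect_badge) and O(withhold_receipt -> inspect_badge); every ideal world satisfies not withhold_receipt or withhold_receipt, so in either case inspect_badge holds — hence O(inspect_badge).
From O(inspect_badge) and premise 8, O(inspect_badge -> lock_door), we obtain O(lock_door).
Premise 2 is O(not seal_request -> not lock_door); contrapositively O(lock_door -> seal_request). Since O(lock_door) holds, K gives O(seal_request).
From O(seal_request) and premise 7, O(seal_request -> not forward_contract), we obtain O(not forward_contract).
Premise 11, O(not sign_minutes -> forward_contract), contraposes to O(not forward_contract -> sign_minutes); with O(not forward_contract) we get O(sign_minutes).
Premise 12 is O(sign_minutes -> not raise_flag); since O(sign_minutes), deontic closure gives O(not raise_flag).
So O(not raise_flag) holds, i.e. raise_flag is forbidden. None of the other listed options is forbidden under the premises.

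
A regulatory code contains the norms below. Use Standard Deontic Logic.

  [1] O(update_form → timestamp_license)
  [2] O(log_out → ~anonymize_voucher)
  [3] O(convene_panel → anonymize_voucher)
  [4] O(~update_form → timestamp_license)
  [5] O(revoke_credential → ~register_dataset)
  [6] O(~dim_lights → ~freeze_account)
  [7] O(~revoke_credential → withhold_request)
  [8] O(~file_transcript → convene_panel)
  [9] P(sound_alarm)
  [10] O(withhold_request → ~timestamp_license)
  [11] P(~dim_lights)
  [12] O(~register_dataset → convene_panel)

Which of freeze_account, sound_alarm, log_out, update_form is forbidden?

log_out

By case analysis on update_form: premise 1 gives O(update_form → timestamp_license) and premise 4 gives O(~update_form → timestamp_license), so O(timestamp_license) either way.
Premise 10, O(withhold_request → ~timestamp_license), contraposes to O(timestamp_license → ~withhold_request); with O(timestamp_license) we get O(~withhold_request).
Premise 7 is O(~revoke_credential → withhold_request); contrapositively O(~withhold_request → revoke_credential). Since O(~withhold_request) holds, K gives O(revoke_credential).
With premise 5, O(revoke_credential → ~register_dataset), the K-axiom yields O(~register_dataset).
From O(~register_dataset) and premise 12, O(~register_dataset → convene_panel), we obtain O(convene_panel).
With premise 3, O(convene_panel → anonymize_voucher), the K-axiom yields O(anonymize_voucher).
Premise 2, O(log_out → ~anonymize_voucher), contraposes to O(anonymize_voucher → ~log_out); with O(anonymize_voucher) we get O(~log_out).
So O(~log_out) holds, i.e. log_out is forbidden. None of the other listed options is forbidden under the premises.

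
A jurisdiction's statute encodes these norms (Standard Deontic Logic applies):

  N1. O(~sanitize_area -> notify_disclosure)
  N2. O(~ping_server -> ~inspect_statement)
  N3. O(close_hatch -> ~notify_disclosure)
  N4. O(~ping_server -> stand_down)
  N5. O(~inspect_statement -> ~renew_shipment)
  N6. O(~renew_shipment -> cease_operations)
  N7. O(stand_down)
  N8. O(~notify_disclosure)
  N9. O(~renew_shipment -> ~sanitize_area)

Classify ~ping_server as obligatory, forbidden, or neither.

Premise 8 states O(~notify_disclosure) outright.
The contrapositive of premise 1 (O(~sanitize_area -> notify_disclosure)) is O(~notify_disclosure -> sanitize_area), and O(~notify_disclosure) is already established, so O(sanitize_area).
The contrapositive of premise 9 (O(~renew_shipment -> ~sanitize_area)) is O(sanitize_area -> renew_shipment), and O(sanitize_area) is already established, so O(renew_shipment).
The contrapositive of premise 5 (O(~inspect_statement -> ~renew_shipment)) is O(renew_shipment -> inspect_statement), and O(renew_shipment) is already established, so O(inspect_statement).
Premise 2 is O(~ping_server -> ~inspect_statement); contrapositively O(inspect_statement -> ping_server). Since O(inspect_statement) holds, K gives O(ping_server).
Premises 3, 4, 6, 7 do not contribute to this derivation.
Thus O(ping_server), which is F(~ping_server): ~ping_server is forbidden.

Forbidden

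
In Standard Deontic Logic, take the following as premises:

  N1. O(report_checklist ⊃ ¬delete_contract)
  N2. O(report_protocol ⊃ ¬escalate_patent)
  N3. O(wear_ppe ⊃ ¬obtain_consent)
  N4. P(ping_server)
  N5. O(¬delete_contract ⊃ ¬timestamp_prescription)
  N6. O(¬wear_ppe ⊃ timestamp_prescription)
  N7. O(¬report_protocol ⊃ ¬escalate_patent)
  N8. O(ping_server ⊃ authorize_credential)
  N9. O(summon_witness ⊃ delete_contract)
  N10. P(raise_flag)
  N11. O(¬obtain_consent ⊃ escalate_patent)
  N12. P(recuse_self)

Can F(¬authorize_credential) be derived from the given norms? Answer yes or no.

No

Premise 8 is O(ping_server ⊃ authorize_credential), but O(ping_server) is not derivable from the premises (the permission P(ping_server) asserts only ¬O(¬ping_server), not O(ping_server)), so it does not yield O(authorize_credential).
No other premise forces O(authorize_credential). An ideal world satisfying every premise can still have ¬authorize_credential true, so F(¬authorize_credential) is not derivable.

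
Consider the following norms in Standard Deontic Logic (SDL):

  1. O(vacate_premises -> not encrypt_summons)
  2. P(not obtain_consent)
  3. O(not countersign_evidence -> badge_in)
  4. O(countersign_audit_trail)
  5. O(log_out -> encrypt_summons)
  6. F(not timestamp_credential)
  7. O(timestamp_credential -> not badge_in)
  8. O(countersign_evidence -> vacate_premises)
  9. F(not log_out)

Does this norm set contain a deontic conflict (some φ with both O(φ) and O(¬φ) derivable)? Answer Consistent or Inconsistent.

Inconsistent

F(not timestamp_credential) at premise 6 means O(timestamp_credential).
With premise 7, O(timestamp_credential -> not badge_in), the K-axiom yields O(not badge_in).
The contrapositive of premise 3 (O(not countersign_evidence -> badge_in)) is O(not badge_in -> countersign_evidence), and O(not badge_in) is already established, so O(countersign_evidence).
Applying K to premise 8 (O(countersign_evidence -> vacate_premises)) and O(countersign_evidence) yields O(vacate_premises).
From O(vacate_premises) and premise 1, O(vacate_premises -> not encrypt_summons), we obtain O(not encrypt_summons).
The contrapositive of premise 5 (O(log_out -> encrypt_summons)) is O(not encrypt_summons -> not log_out), and O(not encrypt_summons) is already established, so O(not log_out).
But premise 9, F(not log_out), means O(log_out).
We now have both O(not log_out) and O(log_out) — log_out is simultaneously obligatory and forbidden, violating the D-axiom.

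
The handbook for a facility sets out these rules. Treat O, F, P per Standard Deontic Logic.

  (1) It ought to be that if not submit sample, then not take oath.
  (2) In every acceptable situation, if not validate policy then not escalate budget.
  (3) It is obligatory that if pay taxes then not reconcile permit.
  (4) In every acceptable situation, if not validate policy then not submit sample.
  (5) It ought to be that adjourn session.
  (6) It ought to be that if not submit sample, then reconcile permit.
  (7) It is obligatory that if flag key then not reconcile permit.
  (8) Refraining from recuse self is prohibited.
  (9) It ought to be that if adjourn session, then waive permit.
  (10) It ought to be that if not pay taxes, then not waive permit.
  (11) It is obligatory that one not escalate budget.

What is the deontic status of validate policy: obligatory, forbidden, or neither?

Premise 5 gives O(adjourn_session).
With premise 9, O(adjourn_session → waive_permit), the K-axiom yields O(waive_permit).
Premise 10 is O(¬pay_taxes → ¬waive_permit); contrapositively O(waive_permit → pay_taxes). Since O(waive_permit) holds, K gives O(pay_taxes).
From O(pay_taxes) and premise 3, O(pay_taxes → ¬reconcile_permit), we obtain O(¬reconcile_permit).
Premise 6, O(¬submit_sample → reconcile_permit), contraposes to O(¬reconcile_permit → submit_sample); with O(¬reconcile_permit) we get O(submit_sample).
Premise 4, O(¬validate_policy → ¬submit_sample), contraposes to O(submit_sample → validate_policy); with O(submit_sample) we get O(validate_policy).
Premises 1, 2, 7, 8, 11 do not contribute to this derivation.
Hence validate_policy is obligatory.

Obligatory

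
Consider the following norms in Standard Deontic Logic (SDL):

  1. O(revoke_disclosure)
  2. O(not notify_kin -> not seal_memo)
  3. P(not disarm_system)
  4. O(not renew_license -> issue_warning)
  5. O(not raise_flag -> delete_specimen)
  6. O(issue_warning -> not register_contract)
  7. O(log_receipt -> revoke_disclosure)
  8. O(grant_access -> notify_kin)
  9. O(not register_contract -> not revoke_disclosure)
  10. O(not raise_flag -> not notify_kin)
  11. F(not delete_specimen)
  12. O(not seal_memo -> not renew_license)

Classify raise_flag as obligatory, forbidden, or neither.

From premise 1 we have O(revoke_disclosure).
Premise 9, O(not register_contract -> not revoke_disclosure), contraposes to O(revoke_disclosure -> register_contract); with O(revoke_disclosure) we get O(register_contract).
Premise 6 is O(issue_warning -> not register_contract); contrapositively O(register_contract -> not issue_warning). Since O(register_contract) holds, K gives O(not issue_warning).
Premise 4 is O(not renew_license -> issue_warning); contrapositively O(not issue_warning -> renew_license). Since O(not issue_warning) holds, K gives O(renew_license).
The contrapositive of premise 12 (O(not seal_memo -> not renew_license)) is O(renew_license -> seal_memo), and O(renew_license) is already established, so O(seal_memo).
The contrapositive of premise 2 (O(not notify_kin -> not seal_memo)) is O(seal_memo -> notify_kin), and O(seal_memo) is already established, so O(notify_kin).
Premise 10 is O(not raise_flag -> not notify_kin); contrapositively O(notify_kin -> raise_flag). Since O(notify_kin) holds, K gives O(raise_flag).
Premises 3, 5, 7, 8, 11 do not contribute to this derivation.
Hence raise_flag is obligatory.

Obligatory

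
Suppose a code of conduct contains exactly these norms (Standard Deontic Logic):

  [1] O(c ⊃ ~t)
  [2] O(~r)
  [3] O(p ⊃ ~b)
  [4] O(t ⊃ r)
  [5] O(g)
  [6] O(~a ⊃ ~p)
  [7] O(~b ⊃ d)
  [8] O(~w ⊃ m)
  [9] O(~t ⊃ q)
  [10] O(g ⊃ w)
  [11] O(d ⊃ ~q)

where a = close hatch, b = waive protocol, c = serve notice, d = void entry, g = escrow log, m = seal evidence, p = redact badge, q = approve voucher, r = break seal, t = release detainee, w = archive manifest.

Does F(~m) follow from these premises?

No

Premise 8 is O(~w ⊃ m), but O(~w) is not derivable from the premises, so it does not yield O(m).
No other premise forces O(m). An ideal world satisfying every premise can still have ~m true, so F(~m) is not derivable.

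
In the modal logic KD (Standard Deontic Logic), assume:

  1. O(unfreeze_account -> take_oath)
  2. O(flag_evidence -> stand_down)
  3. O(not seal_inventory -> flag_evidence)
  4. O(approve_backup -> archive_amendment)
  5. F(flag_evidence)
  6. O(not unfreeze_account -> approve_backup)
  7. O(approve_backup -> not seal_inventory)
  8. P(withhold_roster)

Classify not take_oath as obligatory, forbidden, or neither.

F(flag_evidence) at premise 5 means O(not flag_evidence).
Premise 3, O(not seal_inventory -> flag_evidence), contraposes to O(not flag_evidence -> seal_inventory); with O(not flag_evidence) we get O(seal_inventory).
The contrapositive of premise 7 (O(approve_backup -> not seal_inventory)) is O(seal_inventory -> not approve_backup), and O(seal_inventory) is already established, so O(not approve_backup).
Premise 6, O(not unfreeze_account -> approve_backup), contraposes to O(not approve_backup -> unfreeze_account); with O(not approve_backup) we get O(unfreeze_account).
Applying K to premise 1 (O(unfreeze_account -> take_oath)) and O(unfreeze_account) yields O(take_oath).
Premises 2, 4, 8 do not contribute to this derivation.
Thus O(take_oath), which is F(not take_oath): not take_oath is forbidden.

Forbidden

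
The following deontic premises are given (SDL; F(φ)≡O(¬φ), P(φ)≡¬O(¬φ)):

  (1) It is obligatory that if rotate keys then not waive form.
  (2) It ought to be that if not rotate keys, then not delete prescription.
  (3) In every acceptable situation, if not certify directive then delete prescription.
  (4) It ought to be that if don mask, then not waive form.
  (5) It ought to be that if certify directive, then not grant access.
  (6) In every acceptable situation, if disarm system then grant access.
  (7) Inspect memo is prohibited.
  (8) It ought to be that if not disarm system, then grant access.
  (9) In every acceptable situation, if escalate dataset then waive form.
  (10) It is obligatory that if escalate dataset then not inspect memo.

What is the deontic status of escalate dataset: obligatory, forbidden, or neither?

Premises 8 and 6 are O(¬disarm_system → grant_access) and O(disarm_system → grant_access); every ideal world satisfies ¬disarm_system or disarm_system, so in either case grant_access holds — hence O(grant_access).
Premise 5 is O(certify_directive → ¬grant_access); contrapositively O(grant_access → ¬certify_directive). Since O(grant_access) holds, K gives O(¬certify_directive).
With premise 3, O(¬certify_directive → delete_prescription), the K-axiom yields O(delete_prescription).
Premise 2 is O(¬rotate_keys → ¬delete_prescription); contrapositively O(delete_prescription → rotate_keys). Since O(delete_prescription) holds, K gives O(rotate_keys).
From O(rotate_keys) and premise 1, O(rotate_keys → ¬waive_form), we obtain O(¬waive_form).
Premise 9, O(escalate_dataset → waive_form), contraposes to O(¬waive_form → ¬escalate_dataset); with O(¬waive_form) we get O(¬escalate_dataset).
Premises 4, 7, 10 do not contribute to this derivation.
Thus O(¬escalate_dataset), which is F(escalate_dataset): escalate_dataset is forbidden.

Forbidden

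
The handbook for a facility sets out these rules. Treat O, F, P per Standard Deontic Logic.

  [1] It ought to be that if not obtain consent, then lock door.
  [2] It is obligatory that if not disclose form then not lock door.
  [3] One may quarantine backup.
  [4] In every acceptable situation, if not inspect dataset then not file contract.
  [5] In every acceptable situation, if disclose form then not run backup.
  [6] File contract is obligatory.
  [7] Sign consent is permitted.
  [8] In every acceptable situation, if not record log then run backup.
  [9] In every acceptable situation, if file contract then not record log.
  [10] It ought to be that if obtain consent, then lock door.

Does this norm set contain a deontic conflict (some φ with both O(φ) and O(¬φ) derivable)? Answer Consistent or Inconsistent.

Premises 10 and 1 are O(obtain_consent → lock_door) and O(¬obtain_consent → lock_door); every ideal world satisfies obtain_consent or ¬obtain_consent, so in either case lock_door holds — hence O(lock_door).
Premise 2 is O(¬disclose_form → ¬lock_door); contrapositively O(lock_door → disclose_form). Since O(lock_door) holds, K gives O(disclose_form).
Applying K to premise 5 (O(disclose_form → ¬run_backup)) and O(disclose_form) yields O(¬run_backup).
Premise 8, O(¬record_log → run_backup), contraposes to O(¬run_backup → record_log); with O(¬run_backup) we get O(record_log).
The contrapositive of premise 9 (O(file_contract → ¬record_log)) is O(record_log → ¬file_contract), and O(record_log) is already established, so O(¬file_contract).
Yet premise 6 states O(file_contract).
We now have both O(¬file_contract) and O(file_contract) — file_contract is simultaneously obligatory and forbidden, violating the D-axiom.

Inconsistent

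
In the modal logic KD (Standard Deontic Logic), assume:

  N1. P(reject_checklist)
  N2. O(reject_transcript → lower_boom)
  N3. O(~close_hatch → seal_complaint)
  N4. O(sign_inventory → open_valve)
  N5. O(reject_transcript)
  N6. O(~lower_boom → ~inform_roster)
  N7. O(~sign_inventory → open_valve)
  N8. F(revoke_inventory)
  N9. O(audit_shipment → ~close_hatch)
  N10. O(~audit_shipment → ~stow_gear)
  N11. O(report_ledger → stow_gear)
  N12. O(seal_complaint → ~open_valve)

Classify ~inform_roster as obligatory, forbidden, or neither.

Premise 6 is O(~lower_boom → ~inform_roster), but O(~lower_boom) is not derivable from the premises, so it does not yield O(~inform_roster).
No premise or chain of K-axiom applications forces O(~inform_roster), and none forces O(inform_roster). So ~inform_roster is neither obligatory nor forbidden under these norms.

Neither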